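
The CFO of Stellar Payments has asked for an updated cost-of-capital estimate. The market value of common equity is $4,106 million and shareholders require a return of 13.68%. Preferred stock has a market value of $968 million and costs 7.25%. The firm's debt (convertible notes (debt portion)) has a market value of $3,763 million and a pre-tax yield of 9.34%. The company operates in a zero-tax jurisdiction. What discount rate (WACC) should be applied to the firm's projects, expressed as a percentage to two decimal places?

11.13%

Total capital V = 4106 + 968 + 3763 = 8837.
Equity: weight = 4106/8837 = 0.4646; cost = 13.68%.
Preferred: weight = 968/8837 = 0.1095; cost = 7.25%.
Convertible notes (debt portion): weight = 3763/8837 = 0.4258; after-tax cost = 9.34% × (1 − 0%) = 9.3400%.
WACC = 0.4646 × 13.6800% + 0.1095 × 7.2500% + 0.4258 × 9.3400% = 11.1276%.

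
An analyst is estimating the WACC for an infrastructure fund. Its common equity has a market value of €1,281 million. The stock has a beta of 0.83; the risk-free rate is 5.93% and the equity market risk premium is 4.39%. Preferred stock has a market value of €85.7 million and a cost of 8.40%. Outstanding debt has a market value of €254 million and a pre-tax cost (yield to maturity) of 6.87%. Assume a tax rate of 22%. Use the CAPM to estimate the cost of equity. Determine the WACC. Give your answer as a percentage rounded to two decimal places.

8.85%

Cost of equity via CAPM: Re = 5.93% + 0.83 × 4.39% = 9.5737%.
Total capital V = 1281 + 85.7 + 254 = 1620.7.
Equity: weight = 1281/1620.7 = 0.7904; cost = 9.5737%.
Preferred: weight = 85.7/1620.7 = 0.0529; cost = 8.4%.
Debt: weight = 254/1620.7 = 0.1567; after-tax cost = 6.87% × (1 − 22%) = 5.3586%.
WACC = 0.7904 × 9.5737% + 0.0529 × 8.4000% + 0.1567 × 5.3586% = 8.8510%.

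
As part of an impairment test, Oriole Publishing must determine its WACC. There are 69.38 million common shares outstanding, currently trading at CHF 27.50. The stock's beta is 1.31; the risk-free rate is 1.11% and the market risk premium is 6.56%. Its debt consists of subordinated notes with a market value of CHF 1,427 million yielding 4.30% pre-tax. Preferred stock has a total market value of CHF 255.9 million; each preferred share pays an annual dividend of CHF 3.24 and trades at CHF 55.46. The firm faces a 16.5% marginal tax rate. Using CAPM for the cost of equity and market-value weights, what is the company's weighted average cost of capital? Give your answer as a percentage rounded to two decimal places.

7.00%

Cost of equity via CAPM: Re = 1.11% + 1.31 × 6.56% = 9.7036%.
Cost of preferred: Rp = 3.24 / 55.46 = 5.8420%.
Market value of equity E = 27.5 × 69.38m = 1907.95m.
Total capital V = 1907.95 + 255.9 + 1427 = 3590.85.
Equity: weight = 1907.95/3590.85 = 0.5313; cost = 9.7036%.
Preferred: weight = 255.9/3590.85 = 0.0713; cost = 5.842%.
Subordinated notes: weight = 1427/3590.85 = 0.3974; after-tax cost = 4.3% × (1 − 16.5%) = 3.5905%.
WACC = 0.5313 × 9.7036% + 0.0713 × 5.8420% + 0.3974 × 3.5905% = 6.9991%.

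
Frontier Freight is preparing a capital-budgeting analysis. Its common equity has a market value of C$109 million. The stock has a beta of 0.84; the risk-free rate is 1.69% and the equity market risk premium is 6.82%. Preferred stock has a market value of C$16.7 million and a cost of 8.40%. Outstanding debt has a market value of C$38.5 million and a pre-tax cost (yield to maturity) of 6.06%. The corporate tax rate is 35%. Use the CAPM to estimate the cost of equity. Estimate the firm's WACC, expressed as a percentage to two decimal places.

6.70%

Cost of equity via CAPM: Re = 1.69% + 0.84 × 6.82% = 7.4188%.
Total capital V = 109 + 16.7 + 38.5 = 164.2.
Equity: weight = 109/164.2 = 0.6638; cost = 7.4188%.
Preferred: weight = 16.7/164.2 = 0.1017; cost = 8.4%.
Debt: weight = 38.5/164.2 = 0.2345; after-tax cost = 6.06% × (1 − 35%) = 3.9390%.
WACC = 0.6638 × 7.4188% + 0.1017 × 8.4000% + 0.2345 × 3.9390% = 6.7027%.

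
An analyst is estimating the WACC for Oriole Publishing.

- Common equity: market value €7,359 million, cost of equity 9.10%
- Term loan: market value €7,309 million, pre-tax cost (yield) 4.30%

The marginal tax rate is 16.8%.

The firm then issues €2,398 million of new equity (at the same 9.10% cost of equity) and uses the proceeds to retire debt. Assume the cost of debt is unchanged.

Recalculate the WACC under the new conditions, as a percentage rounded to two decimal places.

After the change:
Total capital V = 9757 + 4911 = 14668.
Equity: weight = 9757/14668 = 0.6652; cost = 9.1%.
Term loan: weight = 4911/14668 = 0.3348; after-tax cost = 4.3% × (1 − 16.8%) = 3.5776%.
WACC = 0.6652 × 9.1000% + 0.3348 × 3.5776% = 7.2510%.

7.25%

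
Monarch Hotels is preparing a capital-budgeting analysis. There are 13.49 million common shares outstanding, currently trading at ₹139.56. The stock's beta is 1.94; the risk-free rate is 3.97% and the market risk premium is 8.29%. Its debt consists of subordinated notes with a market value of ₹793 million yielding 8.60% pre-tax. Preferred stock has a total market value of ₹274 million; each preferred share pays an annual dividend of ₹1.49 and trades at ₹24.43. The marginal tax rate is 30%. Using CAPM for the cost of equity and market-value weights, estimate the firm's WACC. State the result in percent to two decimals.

Cost of equity via CAPM: Re = 3.97% + 1.94 × 8.29% = 20.0526%.
Cost of preferred: Rp = 1.49 / 24.43 = 6.0991%.
Market value of equity E = 139.56 × 13.49m = 1882.6644m.
Total capital V = 1882.6644 + 274 + 793 = 2949.6644.
Equity: weight = 1882.6644/2949.6644 = 0.6383; cost = 20.0526%.
Preferred: weight = 274/2949.6644 = 0.0929; cost = 6.0991%.
Subordinated notes: weight = 793/2949.6644 = 0.2688; after-tax cost = 8.6% × (1 − 30%) = 6.0200%.
WACC = 0.6383 × 20.0526% + 0.0929 × 6.0991% + 0.2688 × 6.0200% = 14.9839%.

14.98%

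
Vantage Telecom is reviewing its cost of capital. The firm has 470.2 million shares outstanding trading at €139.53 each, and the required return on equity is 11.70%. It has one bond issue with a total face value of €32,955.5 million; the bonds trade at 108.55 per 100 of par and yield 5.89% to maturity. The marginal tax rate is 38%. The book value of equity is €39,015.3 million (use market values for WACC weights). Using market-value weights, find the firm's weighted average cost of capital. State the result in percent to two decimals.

Market value of equity E = 139.53 × 470.2m = 65607.006m. Market value of debt D = 32955.5m × 108.55/100 = 35773.19525m.
Total capital V = 65607.006 + 35773.19525 = 101380.20125.
Equity: weight = 65607.006/101380.20125 = 0.6471; cost = 11.7%.
Bonds outstanding: weight = 35773.19525/101380.20125 = 0.3529; after-tax cost = 5.89% × (1 − 38%) = 3.6518%.
WACC = 0.6471 × 11.7000% + 0.3529 × 3.6518% = 8.8601%.

8.86%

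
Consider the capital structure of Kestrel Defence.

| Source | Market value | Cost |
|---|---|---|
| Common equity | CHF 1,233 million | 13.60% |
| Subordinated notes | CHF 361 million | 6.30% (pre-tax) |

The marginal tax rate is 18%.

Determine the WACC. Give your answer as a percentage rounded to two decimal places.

Total capital V = 1233 + 361 = 1594.
Equity: weight = 1233/1594 = 0.7735; cost = 13.6%.
Subordinated notes: weight = 361/1594 = 0.2265; after-tax cost = 6.3% × (1 − 18%) = 5.1660%.
WACC = 0.7735 × 13.6000% + 0.2265 × 5.1660% = 11.6899%.

11.69%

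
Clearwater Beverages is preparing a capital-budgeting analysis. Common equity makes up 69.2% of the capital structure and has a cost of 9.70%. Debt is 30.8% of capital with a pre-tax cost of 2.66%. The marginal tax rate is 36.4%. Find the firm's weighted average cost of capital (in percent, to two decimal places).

7.23%

After-tax cost of debt = 2.66% × (1 − 36.4%) = 1.6918%.
WACC = 0.692 × 9.7000% + 0.308 × 1.6918% = 7.2335%.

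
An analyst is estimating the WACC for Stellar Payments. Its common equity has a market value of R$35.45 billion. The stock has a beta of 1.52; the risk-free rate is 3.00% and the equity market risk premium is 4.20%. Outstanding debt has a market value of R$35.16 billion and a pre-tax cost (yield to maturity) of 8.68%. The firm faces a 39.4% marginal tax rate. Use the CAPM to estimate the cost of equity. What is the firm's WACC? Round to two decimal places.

7.33%

Cost of equity via CAPM: Re = 3.0% + 1.52 × 4.2% = 9.3840%.
Total capital V = 35.45 + 35.16 = 70.61.
Equity: weight = 35.45/70.61 = 0.5021; cost = 9.384%.
Debt: weight = 35.16/70.61 = 0.4979; after-tax cost = 8.68% × (1 − 39.4%) = 5.2601%.
WACC = 0.5021 × 9.3840% + 0.4979 × 5.2601% = 7.3305%.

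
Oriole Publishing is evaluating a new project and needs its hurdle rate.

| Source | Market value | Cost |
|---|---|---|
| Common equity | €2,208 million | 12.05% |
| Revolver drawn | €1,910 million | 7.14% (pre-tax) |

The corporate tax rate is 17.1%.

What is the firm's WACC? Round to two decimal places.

Total capital V = 2208 + 1910 = 4118.
Equity: weight = 2208/4118 = 0.5362; cost = 12.05%.
Revolver drawn: weight = 1910/4118 = 0.4638; after-tax cost = 7.14% × (1 − 17.1%) = 5.9191%.
WACC = 0.5362 × 12.0500% + 0.4638 × 5.9191% = 9.2064%.

9.21%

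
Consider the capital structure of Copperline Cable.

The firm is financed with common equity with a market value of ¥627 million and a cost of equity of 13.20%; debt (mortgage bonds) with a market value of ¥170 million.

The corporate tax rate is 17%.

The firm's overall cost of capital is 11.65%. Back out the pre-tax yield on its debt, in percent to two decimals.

7.15%

Total capital V = 627 + 170 = 797.
Equity weight = 627/797 = 0.7867.
Mortgage bonds weight = 170/797 = 0.2133.
Equity contribution = 0.7867 × 13.2% = 10.3844%.
Remaining for debt = 11.65% − 10.3844% = 1.2656%.
Rd × (1 − 17%) × 0.2133 = 1.2656%  ⇒  Rd = 7.1485%.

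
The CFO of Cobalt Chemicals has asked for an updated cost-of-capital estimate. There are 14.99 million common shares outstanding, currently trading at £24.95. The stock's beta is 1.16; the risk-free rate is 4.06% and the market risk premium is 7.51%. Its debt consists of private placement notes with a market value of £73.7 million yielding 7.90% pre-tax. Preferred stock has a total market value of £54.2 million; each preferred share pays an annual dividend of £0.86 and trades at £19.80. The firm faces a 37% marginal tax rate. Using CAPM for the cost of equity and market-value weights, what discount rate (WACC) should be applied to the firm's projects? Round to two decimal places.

10.72%

Cost of equity via CAPM: Re = 4.06% + 1.16 × 7.51% = 12.7716%.
Cost of preferred: Rp = 0.86 / 19.8 = 4.3434%.
Market value of equity E = 24.95 × 14.99m = 374.0005m.
Total capital V = 374.0005 + 54.2 + 73.7 = 501.9005.
Equity: weight = 374.0005/501.9005 = 0.7452; cost = 12.7716%.
Preferred: weight = 54.2/501.9005 = 0.1080; cost = 4.3434%.
Private placement notes: weight = 73.7/501.9005 = 0.1468; after-tax cost = 7.9% × (1 − 37%) = 4.9770%.
WACC = 0.7452 × 12.7716% + 0.1080 × 4.3434% + 0.1468 × 4.9770% = 10.7169%.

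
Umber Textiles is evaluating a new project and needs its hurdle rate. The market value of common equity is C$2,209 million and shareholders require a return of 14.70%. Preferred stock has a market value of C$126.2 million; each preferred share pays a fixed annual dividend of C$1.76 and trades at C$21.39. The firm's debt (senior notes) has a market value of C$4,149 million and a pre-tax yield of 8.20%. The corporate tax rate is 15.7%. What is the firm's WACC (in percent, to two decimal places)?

Cost of preferred: Rp = 1.76 / 21.39 = 8.2281%.
Total capital V = 2209 + 126.2 + 4149 = 6484.2.
Equity: weight = 2209/6484.2 = 0.3407; cost = 14.7%.
Preferred: weight = 126.2/6484.2 = 0.0195; cost = 8.2281%.
Senior notes: weight = 4149/6484.2 = 0.6399; after-tax cost = 8.2% × (1 − 15.7%) = 6.9126%.
WACC = 0.3407 × 14.7000% + 0.0195 × 8.2281% + 0.6399 × 6.9126% = 9.5912%.

9.59%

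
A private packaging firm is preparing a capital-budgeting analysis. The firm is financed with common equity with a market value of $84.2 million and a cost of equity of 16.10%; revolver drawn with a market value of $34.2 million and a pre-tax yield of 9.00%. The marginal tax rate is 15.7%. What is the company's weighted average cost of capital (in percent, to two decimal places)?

13.64%

Total capital V = 84.2 + 34.2 = 118.4.
Equity: weight = 84.2/118.4 = 0.7111; cost = 16.1%.
Revolver drawn: weight = 34.2/118.4 = 0.2889; after-tax cost = 9% × (1 − 15.7%) = 7.5870%.
WACC = 0.7111 × 16.1000% + 0.2889 × 7.5870% = 13.6410%.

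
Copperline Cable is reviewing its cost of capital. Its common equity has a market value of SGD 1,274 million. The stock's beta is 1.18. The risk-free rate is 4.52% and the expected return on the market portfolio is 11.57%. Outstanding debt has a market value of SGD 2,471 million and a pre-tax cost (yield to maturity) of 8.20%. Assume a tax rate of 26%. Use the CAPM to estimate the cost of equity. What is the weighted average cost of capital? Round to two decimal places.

8.37%

Market risk premium = 11.57% − 4.52% = 7.05%.
Cost of equity via CAPM: Re = 4.52% + 1.18 × 7.05% = 12.8390%.
Total capital V = 1274 + 2471 = 3745.
Equity: weight = 1274/3745 = 0.3402; cost = 12.839%.
Debt: weight = 2471/3745 = 0.6598; after-tax cost = 8.2% × (1 − 26%) = 6.0680%.
WACC = 0.3402 × 12.8390% + 0.6598 × 6.0680% = 8.3714%.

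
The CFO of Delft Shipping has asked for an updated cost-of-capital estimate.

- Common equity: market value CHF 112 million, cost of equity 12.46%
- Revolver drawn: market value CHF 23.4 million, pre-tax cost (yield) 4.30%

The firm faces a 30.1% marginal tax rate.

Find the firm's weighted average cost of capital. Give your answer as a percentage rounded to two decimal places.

10.83%

Total capital V = 112 + 23.4 = 135.4.
Equity: weight = 112/135.4 = 0.8272; cost = 12.46%.
Revolver drawn: weight = 23.4/135.4 = 0.1728; after-tax cost = 4.3% × (1 − 30.1%) = 3.0057%.
WACC = 0.8272 × 12.4600% + 0.1728 × 3.0057% = 10.8261%.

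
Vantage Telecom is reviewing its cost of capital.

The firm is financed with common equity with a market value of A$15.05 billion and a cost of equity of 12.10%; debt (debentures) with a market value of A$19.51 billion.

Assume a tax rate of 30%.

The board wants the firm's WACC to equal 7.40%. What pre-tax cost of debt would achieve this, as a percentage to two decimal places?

Total capital V = 15.05 + 19.51 = 34.56.
Equity weight = 15.05/34.56 = 0.4355.
Debentures weight = 19.51/34.56 = 0.5645.
Equity contribution = 0.4355 × 12.1% = 5.2692%.
Remaining for debt = 7.4% − 5.2692% = 2.1308%.
Rd × (1 − 30%) × 0.5645 = 2.1308%  ⇒  Rd = 5.3920%.

5.39%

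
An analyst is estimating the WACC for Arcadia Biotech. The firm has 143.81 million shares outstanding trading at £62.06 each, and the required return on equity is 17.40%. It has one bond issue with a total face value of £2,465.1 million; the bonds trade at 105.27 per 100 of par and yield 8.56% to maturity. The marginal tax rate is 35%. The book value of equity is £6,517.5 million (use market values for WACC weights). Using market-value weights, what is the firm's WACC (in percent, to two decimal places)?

Market value of equity E = 62.06 × 143.81m = 8924.8486m. Market value of debt D = 2465.1m × 105.27/100 = 2595.01077m.
Total capital V = 8924.8486 + 2595.01077 = 11519.85937.
Equity: weight = 8924.8486/11519.85937 = 0.7747; cost = 17.4%.
Bonds outstanding: weight = 2595.01077/11519.85937 = 0.2253; after-tax cost = 8.56% × (1 − 35%) = 5.5640%.
WACC = 0.7747 × 17.4000% + 0.2253 × 5.5640% = 14.7338%.

14.73%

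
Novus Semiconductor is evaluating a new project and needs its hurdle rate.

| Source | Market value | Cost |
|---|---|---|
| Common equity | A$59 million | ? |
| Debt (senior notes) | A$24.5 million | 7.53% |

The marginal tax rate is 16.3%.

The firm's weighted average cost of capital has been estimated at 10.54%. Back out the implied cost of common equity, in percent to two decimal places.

Total capital V = 59 + 24.5 = 83.5.
Equity weight = 59/83.5 = 0.7066.
Senior notes weight = 24.5/83.5 = 0.2934.
Debt contribution = 0.2934 × 7.53% × (1 − 16.3%) = 1.8493%.
Required equity contribution = 10.54% − 1.8493% = 8.6907%.
Re = 8.6907% / 0.7066 = 12.2996%.

12.30%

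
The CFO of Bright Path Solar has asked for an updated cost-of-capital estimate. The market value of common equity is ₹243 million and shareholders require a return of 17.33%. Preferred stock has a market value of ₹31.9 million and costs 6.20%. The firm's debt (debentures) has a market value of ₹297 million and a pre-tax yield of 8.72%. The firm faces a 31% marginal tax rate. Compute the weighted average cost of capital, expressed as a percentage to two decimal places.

10.83%

Total capital V = 243 + 31.9 + 297 = 571.9.
Equity: weight = 243/571.9 = 0.4249; cost = 17.33%.
Preferred: weight = 31.9/571.9 = 0.0558; cost = 6.2%.
Debentures: weight = 297/571.9 = 0.5193; after-tax cost = 8.72% × (1 − 31%) = 6.0168%.
WACC = 0.4249 × 17.3300% + 0.0558 × 6.2000% + 0.5193 × 6.0168% = 10.8340%.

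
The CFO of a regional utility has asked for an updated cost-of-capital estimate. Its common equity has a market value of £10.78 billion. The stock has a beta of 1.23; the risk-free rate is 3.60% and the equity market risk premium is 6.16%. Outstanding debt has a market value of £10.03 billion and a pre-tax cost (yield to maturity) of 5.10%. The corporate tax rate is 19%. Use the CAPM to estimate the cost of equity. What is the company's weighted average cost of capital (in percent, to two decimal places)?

7.78%

Cost of equity via CAPM: Re = 3.6% + 1.23 × 6.16% = 11.1768%.
Total capital V = 10.78 + 10.03 = 20.81.
Equity: weight = 10.78/20.81 = 0.5180; cost = 11.1768%.
Debt: weight = 10.03/20.81 = 0.4820; after-tax cost = 5.1% × (1 − 19%) = 4.1310%.
WACC = 0.5180 × 11.1768% + 0.4820 × 4.1310% = 7.7809%.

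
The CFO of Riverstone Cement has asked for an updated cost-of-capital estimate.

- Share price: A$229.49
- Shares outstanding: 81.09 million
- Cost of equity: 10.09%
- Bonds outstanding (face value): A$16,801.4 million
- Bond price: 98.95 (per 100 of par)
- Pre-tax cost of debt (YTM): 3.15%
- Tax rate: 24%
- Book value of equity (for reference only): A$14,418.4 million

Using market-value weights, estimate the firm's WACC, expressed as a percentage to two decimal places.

6.46%

Market value of equity E = 229.49 × 81.09m = 18609.3441m. Market value of debt D = 16801.4m × 98.95/100 = 16624.9853m.
Total capital V = 18609.3441 + 16624.9853 = 35234.3294.
Equity: weight = 18609.3441/35234.3294 = 0.5282; cost = 10.09%.
Bonds outstanding: weight = 16624.9853/35234.3294 = 0.4718; after-tax cost = 3.15% × (1 − 24%) = 2.3940%.
WACC = 0.5282 × 10.0900% + 0.4718 × 2.3940% = 6.4587%.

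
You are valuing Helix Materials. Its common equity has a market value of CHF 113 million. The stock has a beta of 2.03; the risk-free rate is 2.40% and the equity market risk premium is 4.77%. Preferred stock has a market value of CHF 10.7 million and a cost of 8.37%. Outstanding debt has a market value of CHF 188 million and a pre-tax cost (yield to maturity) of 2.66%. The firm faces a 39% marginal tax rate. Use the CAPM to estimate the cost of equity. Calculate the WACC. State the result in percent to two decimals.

Cost of equity via CAPM: Re = 2.4% + 2.03 × 4.77% = 12.0831%.
Total capital V = 113 + 10.7 + 188 = 311.7.
Equity: weight = 113/311.7 = 0.3625; cost = 12.0831%.
Preferred: weight = 10.7/311.7 = 0.0343; cost = 8.37%.
Debt: weight = 188/311.7 = 0.6031; after-tax cost = 2.66% × (1 − 39%) = 1.6226%.
WACC = 0.3625 × 12.0831% + 0.0343 × 8.3700% + 0.6031 × 1.6226% = 5.6464%.

5.65%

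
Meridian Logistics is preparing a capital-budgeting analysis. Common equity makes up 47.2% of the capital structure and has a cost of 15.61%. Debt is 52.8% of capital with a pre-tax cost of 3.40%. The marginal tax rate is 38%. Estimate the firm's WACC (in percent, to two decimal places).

8.48%

After-tax cost of debt = 3.4% × (1 − 38%) = 2.1080%.
WACC = 0.472 × 15.6100% + 0.528 × 2.1080% = 8.4809%.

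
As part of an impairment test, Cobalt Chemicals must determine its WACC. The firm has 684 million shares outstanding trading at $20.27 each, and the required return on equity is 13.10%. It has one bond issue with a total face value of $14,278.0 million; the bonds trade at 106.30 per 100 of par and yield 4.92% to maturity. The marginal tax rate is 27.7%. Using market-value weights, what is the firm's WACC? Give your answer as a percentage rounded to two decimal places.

Market value of equity E = 20.27 × 684m = 13864.68m. Market value of debt D = 14278m × 106.3/100 = 15177.514m.
Total capital V = 13864.68 + 15177.514 = 29042.194.
Equity: weight = 13864.68/29042.194 = 0.4774; cost = 13.1%.
Bonds outstanding: weight = 15177.514/29042.194 = 0.5226; after-tax cost = 4.92% × (1 − 27.7%) = 3.5572%.
WACC = 0.4774 × 13.1000% + 0.5226 × 3.5572% = 8.1129%.

8.11%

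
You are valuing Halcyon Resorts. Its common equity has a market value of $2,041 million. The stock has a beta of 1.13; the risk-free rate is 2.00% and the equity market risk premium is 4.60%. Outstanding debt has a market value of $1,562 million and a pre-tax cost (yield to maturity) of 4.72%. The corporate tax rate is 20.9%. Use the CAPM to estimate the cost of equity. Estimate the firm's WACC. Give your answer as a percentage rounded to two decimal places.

5.70%

Cost of equity via CAPM: Re = 2.0% + 1.13 × 4.6% = 7.1980%.
Total capital V = 2041 + 1562 = 3603.
Equity: weight = 2041/3603 = 0.5665; cost = 7.198%.
Debt: weight = 1562/3603 = 0.4335; after-tax cost = 4.72% × (1 − 20.9%) = 3.7335%.
WACC = 0.5665 × 7.1980% + 0.4335 × 3.7335% = 5.6961%.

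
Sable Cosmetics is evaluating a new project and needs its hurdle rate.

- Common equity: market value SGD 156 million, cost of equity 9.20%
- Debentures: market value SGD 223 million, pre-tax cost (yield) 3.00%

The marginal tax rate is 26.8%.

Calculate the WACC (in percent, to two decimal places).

5.08%

Total capital V = 156 + 223 = 379.
Equity: weight = 156/379 = 0.4116; cost = 9.2%.
Debentures: weight = 223/379 = 0.5884; after-tax cost = 3% × (1 − 26.8%) = 2.1960%.
WACC = 0.4116 × 9.2000% + 0.5884 × 2.1960% = 5.0789%.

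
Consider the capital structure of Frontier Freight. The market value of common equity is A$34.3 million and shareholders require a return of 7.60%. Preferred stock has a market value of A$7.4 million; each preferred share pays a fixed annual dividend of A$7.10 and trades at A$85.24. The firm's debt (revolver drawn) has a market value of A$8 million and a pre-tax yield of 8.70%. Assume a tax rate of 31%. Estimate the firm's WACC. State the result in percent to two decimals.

Cost of preferred: Rp = 7.1 / 85.24 = 8.3294%.
Total capital V = 34.3 + 7.4 + 8 = 49.7.
Equity: weight = 34.3/49.7 = 0.6901; cost = 7.6%.
Preferred: weight = 7.4/49.7 = 0.1489; cost = 8.3294%.
Revolver drawn: weight = 8/49.7 = 0.1610; after-tax cost = 8.7% × (1 − 31%) = 6.0030%.
WACC = 0.6901 × 7.6000% + 0.1489 × 8.3294% + 0.1610 × 6.0030% = 7.4515%.

7.45%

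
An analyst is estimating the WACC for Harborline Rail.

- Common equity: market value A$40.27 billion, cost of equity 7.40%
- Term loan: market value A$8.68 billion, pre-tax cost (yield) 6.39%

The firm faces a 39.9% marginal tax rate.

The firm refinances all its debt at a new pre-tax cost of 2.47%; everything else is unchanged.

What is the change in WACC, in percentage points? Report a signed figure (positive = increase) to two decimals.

Current WACC:
Total capital V = 40.27 + 8.68 = 48.95.
Equity: weight = 40.27/48.95 = 0.8227; cost = 7.4%.
Term loan: weight = 8.68/48.95 = 0.1773; after-tax cost = 6.39% × (1 − 39.9%) = 3.8404%.
WACC = 0.8227 × 7.4000% + 0.1773 × 3.8404% = 6.7688%.
After the change:
Total capital V = 40.27 + 8.68 = 48.95.
Equity: weight = 40.27/48.95 = 0.8227; cost = 7.4%.
Term loan: weight = 8.68/48.95 = 0.1773; after-tax cost = 2.47% × (1 − 39.9%) = 1.4845%.
WACC = 0.8227 × 7.4000% + 0.1773 × 1.4845% = 6.3510%.
Change in WACC = 6.3510% − 6.7688% = -0.4178 pp.

-0.42 pp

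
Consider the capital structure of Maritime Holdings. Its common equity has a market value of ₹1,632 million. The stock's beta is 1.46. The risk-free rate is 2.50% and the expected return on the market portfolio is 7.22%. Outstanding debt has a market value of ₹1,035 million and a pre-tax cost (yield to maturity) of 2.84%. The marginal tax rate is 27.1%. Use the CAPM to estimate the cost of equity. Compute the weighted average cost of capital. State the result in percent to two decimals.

6.55%

Market risk premium = 7.22% − 2.5% = 4.72%.
Cost of equity via CAPM: Re = 2.5% + 1.46 × 4.72% = 9.3912%.
Total capital V = 1632 + 1035 = 2667.
Equity: weight = 1632/2667 = 0.6119; cost = 9.3912%.
Debt: weight = 1035/2667 = 0.3881; after-tax cost = 2.84% × (1 − 27.1%) = 2.0704%.
WACC = 0.6119 × 9.3912% + 0.3881 × 2.0704% = 6.5502%.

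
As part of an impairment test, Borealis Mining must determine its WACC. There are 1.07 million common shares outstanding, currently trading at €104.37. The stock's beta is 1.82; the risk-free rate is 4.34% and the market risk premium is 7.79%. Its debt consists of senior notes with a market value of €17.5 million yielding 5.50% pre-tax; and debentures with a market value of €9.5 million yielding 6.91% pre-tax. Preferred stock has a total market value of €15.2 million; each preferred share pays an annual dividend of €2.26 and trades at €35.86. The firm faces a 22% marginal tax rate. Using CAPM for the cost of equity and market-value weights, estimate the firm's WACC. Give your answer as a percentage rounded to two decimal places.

14.88%

Cost of equity via CAPM: Re = 4.34% + 1.82 × 7.79% = 18.5178%.
Cost of preferred: Rp = 2.26 / 35.86 = 6.3023%.
Market value of equity E = 104.37 × 1.07m = 111.6759m.
Total capital V = 111.6759 + 15.2 + 17.5 + 9.5 = 153.8759.
Equity: weight = 111.6759/153.8759 = 0.7258; cost = 18.5178%.
Preferred: weight = 15.2/153.8759 = 0.0988; cost = 6.3023%.
Senior notes: weight = 17.5/153.8759 = 0.1137; after-tax cost = 5.5% × (1 − 22%) = 4.2900%.
Debentures: weight = 9.5/153.8759 = 0.0617; after-tax cost = 6.91% × (1 − 22%) = 5.3898%.
WACC = 0.7258 × 18.5178% + 0.0988 × 6.3023% + 0.1137 × 4.2900% + 0.0617 × 5.3898% = 14.8825%.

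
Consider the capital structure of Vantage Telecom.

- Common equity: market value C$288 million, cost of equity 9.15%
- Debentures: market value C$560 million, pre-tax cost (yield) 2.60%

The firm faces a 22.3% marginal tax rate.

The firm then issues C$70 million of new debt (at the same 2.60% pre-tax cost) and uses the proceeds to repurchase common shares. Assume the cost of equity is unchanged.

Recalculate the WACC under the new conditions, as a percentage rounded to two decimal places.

After the change:
Total capital V = 218 + 630 = 848.
Equity: weight = 218/848 = 0.2571; cost = 9.15%.
Debentures: weight = 630/848 = 0.7429; after-tax cost = 2.6% × (1 − 22.3%) = 2.0202%.
WACC = 0.2571 × 9.1500% + 0.7429 × 2.0202% = 3.8531%.

3.85%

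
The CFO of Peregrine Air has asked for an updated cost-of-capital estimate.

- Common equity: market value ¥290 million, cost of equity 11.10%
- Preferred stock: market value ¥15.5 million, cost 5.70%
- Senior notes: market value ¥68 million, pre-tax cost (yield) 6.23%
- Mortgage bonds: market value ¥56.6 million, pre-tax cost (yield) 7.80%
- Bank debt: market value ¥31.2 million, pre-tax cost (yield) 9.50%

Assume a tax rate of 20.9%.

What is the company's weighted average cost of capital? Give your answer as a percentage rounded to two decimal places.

9.16%

Total capital V = 290 + 15.5 + 68 + 56.6 + 31.2 = 461.3.
Equity: weight = 290/461.3 = 0.6287; cost = 11.1%.
Preferred: weight = 15.5/461.3 = 0.0336; cost = 5.7%.
Senior notes: weight = 68/461.3 = 0.1474; after-tax cost = 6.23% × (1 − 20.9%) = 4.9279%.
Mortgage bonds: weight = 56.6/461.3 = 0.1227; after-tax cost = 7.8% × (1 − 20.9%) = 6.1698%.
Bank debt: weight = 31.2/461.3 = 0.0676; after-tax cost = 9.5% × (1 − 20.9%) = 7.5145%.
WACC = 0.6287 × 11.1000% + 0.0336 × 5.7000% + 0.1474 × 4.9279% + 0.1227 × 6.1698% + 0.0676 × 7.5145% = 9.1613%.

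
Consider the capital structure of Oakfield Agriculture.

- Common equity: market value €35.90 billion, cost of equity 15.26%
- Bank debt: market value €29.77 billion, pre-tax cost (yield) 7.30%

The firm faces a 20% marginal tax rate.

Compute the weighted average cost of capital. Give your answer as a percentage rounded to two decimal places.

10.99%

Total capital V = 35.9 + 29.77 = 65.67.
Equity: weight = 35.9/65.67 = 0.5467; cost = 15.26%.
Bank debt: weight = 29.77/65.67 = 0.4533; after-tax cost = 7.3% × (1 − 20%) = 5.8400%.
WACC = 0.5467 × 15.2600% + 0.4533 × 5.8400% = 10.9897%.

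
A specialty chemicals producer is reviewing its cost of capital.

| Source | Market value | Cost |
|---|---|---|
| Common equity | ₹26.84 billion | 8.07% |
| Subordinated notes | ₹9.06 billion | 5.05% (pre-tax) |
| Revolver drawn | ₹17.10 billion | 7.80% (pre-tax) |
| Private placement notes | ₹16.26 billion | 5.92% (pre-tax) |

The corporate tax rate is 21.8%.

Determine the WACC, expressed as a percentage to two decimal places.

Total capital V = 26.84 + 9.06 + 17.1 + 16.26 = 69.26.
Equity: weight = 26.84/69.26 = 0.3875; cost = 8.07%.
Subordinated notes: weight = 9.06/69.26 = 0.1308; after-tax cost = 5.05% × (1 − 21.8%) = 3.9491%.
Revolver drawn: weight = 17.1/69.26 = 0.2469; after-tax cost = 7.8% × (1 − 21.8%) = 6.0996%.
Private placement notes: weight = 16.26/69.26 = 0.2348; after-tax cost = 5.92% × (1 − 21.8%) = 4.6294%.
WACC = 0.3875 × 8.0700% + 0.1308 × 3.9491% + 0.2469 × 6.0996% + 0.2348 × 4.6294% = 6.2367%.

6.24%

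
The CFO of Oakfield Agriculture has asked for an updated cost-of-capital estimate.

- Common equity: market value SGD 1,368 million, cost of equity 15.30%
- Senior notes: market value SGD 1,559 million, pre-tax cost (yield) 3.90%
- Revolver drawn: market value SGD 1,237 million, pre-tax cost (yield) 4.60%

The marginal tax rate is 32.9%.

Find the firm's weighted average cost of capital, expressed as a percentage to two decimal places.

6.92%

Total capital V = 1368 + 1559 + 1237 = 4164.
Equity: weight = 1368/4164 = 0.3285; cost = 15.3%.
Senior notes: weight = 1559/4164 = 0.3744; after-tax cost = 3.9% × (1 − 32.9%) = 2.6169%.
Revolver drawn: weight = 1237/4164 = 0.2971; after-tax cost = 4.6% × (1 − 32.9%) = 3.0866%.
WACC = 0.3285 × 15.3000% + 0.3744 × 2.6169% + 0.2971 × 3.0866% = 6.9232%.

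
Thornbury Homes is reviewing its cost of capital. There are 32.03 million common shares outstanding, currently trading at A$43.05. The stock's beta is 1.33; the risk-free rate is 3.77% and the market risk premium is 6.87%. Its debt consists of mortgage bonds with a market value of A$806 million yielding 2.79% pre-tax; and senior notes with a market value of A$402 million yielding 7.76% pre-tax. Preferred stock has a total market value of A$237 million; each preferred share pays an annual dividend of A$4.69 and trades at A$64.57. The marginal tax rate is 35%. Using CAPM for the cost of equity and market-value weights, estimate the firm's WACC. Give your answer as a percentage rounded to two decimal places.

8.15%

Cost of equity via CAPM: Re = 3.77% + 1.33 × 6.87% = 12.9071%.
Cost of preferred: Rp = 4.69 / 64.57 = 7.2634%.
Market value of equity E = 43.05 × 32.03m = 1378.8915m.
Total capital V = 1378.8915 + 237 + 806 + 402 = 2823.8915.
Equity: weight = 1378.8915/2823.8915 = 0.4883; cost = 12.9071%.
Preferred: weight = 237/2823.8915 = 0.0839; cost = 7.2634%.
Mortgage bonds: weight = 806/2823.8915 = 0.2854; after-tax cost = 2.79% × (1 − 35%) = 1.8135%.
Senior notes: weight = 402/2823.8915 = 0.1424; after-tax cost = 7.76% × (1 − 35%) = 5.0440%.
WACC = 0.4883 × 12.9071% + 0.0839 × 7.2634% + 0.2854 × 1.8135% + 0.1424 × 5.0440% = 8.1477%.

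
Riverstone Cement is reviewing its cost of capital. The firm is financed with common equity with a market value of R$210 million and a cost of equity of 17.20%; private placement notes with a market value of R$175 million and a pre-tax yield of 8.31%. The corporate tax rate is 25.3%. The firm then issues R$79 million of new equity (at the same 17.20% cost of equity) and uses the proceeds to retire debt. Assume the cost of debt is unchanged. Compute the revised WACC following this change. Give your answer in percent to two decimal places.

After the change:
Total capital V = 289 + 96 = 385.
Equity: weight = 289/385 = 0.7506; cost = 17.2%.
Private placement notes: weight = 96/385 = 0.2494; after-tax cost = 8.31% × (1 − 25.3%) = 6.2076%.
WACC = 0.7506 × 17.2000% + 0.2494 × 6.2076% = 14.4590%.

14.46%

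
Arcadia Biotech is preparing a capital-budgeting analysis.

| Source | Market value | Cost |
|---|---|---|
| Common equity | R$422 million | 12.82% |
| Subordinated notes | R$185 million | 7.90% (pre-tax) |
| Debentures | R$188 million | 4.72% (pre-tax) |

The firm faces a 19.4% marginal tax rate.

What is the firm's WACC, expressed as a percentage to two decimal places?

Total capital V = 422 + 185 + 188 = 795.
Equity: weight = 422/795 = 0.5308; cost = 12.82%.
Subordinated notes: weight = 185/795 = 0.2327; after-tax cost = 7.9% × (1 − 19.4%) = 6.3674%.
Debentures: weight = 188/795 = 0.2365; after-tax cost = 4.72% × (1 − 19.4%) = 3.8043%.
WACC = 0.5308 × 12.8200% + 0.2327 × 6.3674% + 0.2365 × 3.8043% = 9.1864%.

9.19%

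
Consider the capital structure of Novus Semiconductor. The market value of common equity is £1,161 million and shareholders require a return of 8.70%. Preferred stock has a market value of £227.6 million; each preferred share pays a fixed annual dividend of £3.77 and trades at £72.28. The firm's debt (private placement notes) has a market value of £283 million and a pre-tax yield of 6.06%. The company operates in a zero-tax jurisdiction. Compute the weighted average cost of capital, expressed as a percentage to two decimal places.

7.78%

Cost of preferred: Rp = 3.77 / 72.28 = 5.2158%.
Total capital V = 1161 + 227.6 + 283 = 1671.6.
Equity: weight = 1161/1671.6 = 0.6945; cost = 8.7%.
Preferred: weight = 227.6/1671.6 = 0.1362; cost = 5.2158%.
Private placement notes: weight = 283/1671.6 = 0.1693; after-tax cost = 6.06% × (1 − 0%) = 6.0600%.
WACC = 0.6945 × 8.7000% + 0.1362 × 5.2158% + 0.1693 × 6.0600% = 7.7787%.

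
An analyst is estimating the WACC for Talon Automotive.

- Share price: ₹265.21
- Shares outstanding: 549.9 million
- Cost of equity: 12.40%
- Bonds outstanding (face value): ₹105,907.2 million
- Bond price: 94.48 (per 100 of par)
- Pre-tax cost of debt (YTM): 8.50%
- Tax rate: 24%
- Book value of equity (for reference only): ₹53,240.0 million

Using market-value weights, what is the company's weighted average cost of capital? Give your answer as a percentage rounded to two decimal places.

9.98%

Market value of equity E = 265.21 × 549.9m = 145838.979m. Market value of debt D = 105907.2m × 94.48/100 = 100061.12256m.
Total capital V = 145838.979 + 100061.12256 = 245900.10156.
Equity: weight = 145838.979/245900.10156 = 0.5931; cost = 12.4%.
Bonds outstanding: weight = 100061.12256/245900.10156 = 0.4069; after-tax cost = 8.5% × (1 − 24%) = 6.4600%.
WACC = 0.5931 × 12.4000% + 0.4069 × 6.4600% = 9.9829%.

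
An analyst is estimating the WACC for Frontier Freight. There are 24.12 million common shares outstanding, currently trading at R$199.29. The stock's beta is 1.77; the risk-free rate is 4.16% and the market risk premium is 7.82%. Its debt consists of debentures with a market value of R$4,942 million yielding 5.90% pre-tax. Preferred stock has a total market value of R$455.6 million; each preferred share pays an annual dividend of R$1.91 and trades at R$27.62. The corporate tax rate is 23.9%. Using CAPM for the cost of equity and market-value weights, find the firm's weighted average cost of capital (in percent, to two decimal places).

10.96%

Cost of equity via CAPM: Re = 4.16% + 1.77 × 7.82% = 18.0014%.
Cost of preferred: Rp = 1.91 / 27.62 = 6.9153%.
Market value of equity E = 199.29 × 24.12m = 4806.8748m.
Total capital V = 4806.8748 + 455.6 + 4942 = 10204.4748.
Equity: weight = 4806.8748/10204.4748 = 0.4711; cost = 18.0014%.
Preferred: weight = 455.6/10204.4748 = 0.0446; cost = 6.9153%.
Debentures: weight = 4942/10204.4748 = 0.4843; after-tax cost = 5.9% × (1 − 23.9%) = 4.4899%.
WACC = 0.4711 × 18.0014% + 0.0446 × 6.9153% + 0.4843 × 4.4899% = 10.9629%.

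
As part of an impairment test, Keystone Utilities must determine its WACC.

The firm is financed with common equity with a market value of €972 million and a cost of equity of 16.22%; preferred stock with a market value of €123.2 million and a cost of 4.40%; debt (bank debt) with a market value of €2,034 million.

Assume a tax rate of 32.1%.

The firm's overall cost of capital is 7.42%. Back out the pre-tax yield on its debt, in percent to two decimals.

5.00%

Total capital V = 972 + 123.2 + 2034 = 3129.2.
Equity weight = 972/3129.2 = 0.3106.
Preferred weight = 123.2/3129.2 = 0.0394.
Bank debt weight = 2034/3129.2 = 0.6500.
Equity contribution = 0.3106 × 16.22% = 5.0383%.
Preferred contribution = 0.0394 × 4.4% = 0.1732%.
Remaining for debt = 7.42% − 5.2115% = 2.2085%.
Rd × (1 − 32.1%) × 0.6500 = 2.2085%  ⇒  Rd = 5.0038%.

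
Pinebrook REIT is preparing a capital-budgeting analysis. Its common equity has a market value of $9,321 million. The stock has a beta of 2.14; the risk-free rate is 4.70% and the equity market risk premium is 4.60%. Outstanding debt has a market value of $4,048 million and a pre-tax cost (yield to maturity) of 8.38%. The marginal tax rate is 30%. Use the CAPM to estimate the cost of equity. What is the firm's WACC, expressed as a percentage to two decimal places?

11.92%

Cost of equity via CAPM: Re = 4.7% + 2.14 × 4.6% = 14.5440%.
Total capital V = 9321 + 4048 = 13369.
Equity: weight = 9321/13369 = 0.6972; cost = 14.544%.
Debt: weight = 4048/13369 = 0.3028; after-tax cost = 8.38% × (1 − 30%) = 5.8660%.
WACC = 0.6972 × 14.5440% + 0.3028 × 5.8660% = 11.9164%.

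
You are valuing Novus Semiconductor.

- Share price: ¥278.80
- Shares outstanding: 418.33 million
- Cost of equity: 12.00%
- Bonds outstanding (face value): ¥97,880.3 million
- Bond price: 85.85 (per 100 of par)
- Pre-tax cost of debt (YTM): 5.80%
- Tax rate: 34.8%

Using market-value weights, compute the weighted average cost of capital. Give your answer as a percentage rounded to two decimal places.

8.56%

Market value of equity E = 278.8 × 418.33m = 116630.404m. Market value of debt D = 97880.3m × 85.85/100 = 84030.23755m.
Total capital V = 116630.404 + 84030.23755 = 200660.64155.
Equity: weight = 116630.404/200660.64155 = 0.5812; cost = 12%.
Bonds outstanding: weight = 84030.23755/200660.64155 = 0.4188; after-tax cost = 5.8% × (1 − 34.8%) = 3.7816%.
WACC = 0.5812 × 12.0000% + 0.4188 × 3.7816% = 8.5584%.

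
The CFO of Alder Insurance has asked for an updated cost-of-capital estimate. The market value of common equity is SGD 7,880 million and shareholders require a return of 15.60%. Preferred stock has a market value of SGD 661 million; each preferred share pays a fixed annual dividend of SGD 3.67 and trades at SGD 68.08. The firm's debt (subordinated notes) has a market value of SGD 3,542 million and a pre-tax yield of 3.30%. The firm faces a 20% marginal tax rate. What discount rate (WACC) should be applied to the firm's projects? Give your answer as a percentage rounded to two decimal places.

11.24%

Cost of preferred: Rp = 3.67 / 68.08 = 5.3907%.
Total capital V = 7880 + 661 + 3542 = 12083.
Equity: weight = 7880/12083 = 0.6522; cost = 15.6%.
Preferred: weight = 661/12083 = 0.0547; cost = 5.3907%.
Subordinated notes: weight = 3542/12083 = 0.2931; after-tax cost = 3.3% × (1 − 20%) = 2.6400%.
WACC = 0.6522 × 15.6000% + 0.0547 × 5.3907% + 0.2931 × 2.6400% = 11.2424%.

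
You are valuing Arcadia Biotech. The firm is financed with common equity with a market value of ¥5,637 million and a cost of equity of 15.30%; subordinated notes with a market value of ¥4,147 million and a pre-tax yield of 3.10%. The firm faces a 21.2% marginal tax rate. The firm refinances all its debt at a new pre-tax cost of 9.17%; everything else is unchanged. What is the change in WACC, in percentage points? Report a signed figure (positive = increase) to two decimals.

Current WACC:
Total capital V = 5637 + 4147 = 9784.
Equity: weight = 5637/9784 = 0.5761; cost = 15.3%.
Subordinated notes: weight = 4147/9784 = 0.4239; after-tax cost = 3.1% × (1 − 21.2%) = 2.4428%.
WACC = 0.5761 × 15.3000% + 0.4239 × 2.4428% = 9.8504%.
After the change:
Total capital V = 5637 + 4147 = 9784.
Equity: weight = 5637/9784 = 0.5761; cost = 15.3%.
Subordinated notes: weight = 4147/9784 = 0.4239; after-tax cost = 9.17% × (1 − 21.2%) = 7.2260%.
WACC = 0.5761 × 15.3000% + 0.4239 × 7.2260% = 11.8778%.
Change in WACC = 11.8778% − 9.8504% = 2.0274 pp.

+2.03 pp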